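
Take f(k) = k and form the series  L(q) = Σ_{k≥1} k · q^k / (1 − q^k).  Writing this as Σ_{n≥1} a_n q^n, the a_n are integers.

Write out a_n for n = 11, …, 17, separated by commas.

12, 28, 14, 24, 24, 31, 18

[q^11] f(1)=1,f(11)=11 ⇒ 12
q^12  k|12↦f(k): 1:1 2:2 3:3 4:4 6:6 12:12  a_12=28
q^13  k|13↦f(k): 13:13 1:1  a_13=14
d|14:{1,2,7,14}  Σf=1+2+7+14=24
n=15: 1·15 3·5 5·3 15·1  f→[1+3+5+15]=24
[q^16] f(16)=16,f(8)=8,f(4)=4,f(2)=2,f(1)=1 ⇒ 31
q^17  k|17↦f(k): 17:17 1:1  a_17=18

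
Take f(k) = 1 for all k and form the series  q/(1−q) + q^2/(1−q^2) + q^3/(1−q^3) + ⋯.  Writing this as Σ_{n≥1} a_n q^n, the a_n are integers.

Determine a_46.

a_46 = 4

[q^46] f(1)=1,f(2)=1,f(23)=1,f(46)=1 ⇒ 4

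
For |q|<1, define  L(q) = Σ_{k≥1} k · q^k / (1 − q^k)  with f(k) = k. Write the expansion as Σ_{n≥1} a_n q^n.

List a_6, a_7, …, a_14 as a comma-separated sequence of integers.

12, 8, 15, 13, 18, 12, 28, 14, 24

n=6: 1·6 2·3 3·2 6·1  f→[1+2+3+6]=12
n=7: 1·7 7·1  f→[1+7]=8
d|8:{8,4,2,1}  Σf=8+4+2+1=15
n=9: 1·9 3·3 9·1  f→[1+3+9]=13
d|10:{1,2,5,10}  Σf=1+2+5+10=18
d|11:{1,11}  Σf=1+11=12
[q^12] f(1)=1,f(2)=2,f(3)=3,f(4)=4,f(6)=6,f(12)=12 ⇒ 28
d|13:{13,1}  Σf=13+1=14
q^14  k|14↦f(k): 14:14 7:7 2:2 1:1  a_14=24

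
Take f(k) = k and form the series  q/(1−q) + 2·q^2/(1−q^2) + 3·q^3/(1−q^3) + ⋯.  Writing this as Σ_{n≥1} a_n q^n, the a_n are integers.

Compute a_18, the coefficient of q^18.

[q^18] f(1)=1,f(2)=2,f(3)=3,f(6)=6,f(9)=9,f(18)=18 ⇒ 39

a_18 = 39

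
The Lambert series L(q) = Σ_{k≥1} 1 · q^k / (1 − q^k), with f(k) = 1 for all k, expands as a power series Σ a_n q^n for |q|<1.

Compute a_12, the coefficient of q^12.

a_12 = 6

d|12:{1,2,3,4,6,12}  Σf=1+1+1+1+1+1=6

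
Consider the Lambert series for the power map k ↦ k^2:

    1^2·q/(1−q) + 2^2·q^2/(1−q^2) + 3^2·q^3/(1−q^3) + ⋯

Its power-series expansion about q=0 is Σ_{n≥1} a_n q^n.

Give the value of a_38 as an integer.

[q^38] f(38)=1444,f(19)=361,f(2)=4,f(1)=1 ⇒ 1810

a_38 = 1810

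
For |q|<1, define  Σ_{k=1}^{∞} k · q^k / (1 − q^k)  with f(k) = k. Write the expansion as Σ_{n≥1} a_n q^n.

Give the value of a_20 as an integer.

a_20 = 42

[q^20] f(1)=1,f(2)=2,f(4)=4,f(5)=5,f(10)=10,f(20)=20 ⇒ 42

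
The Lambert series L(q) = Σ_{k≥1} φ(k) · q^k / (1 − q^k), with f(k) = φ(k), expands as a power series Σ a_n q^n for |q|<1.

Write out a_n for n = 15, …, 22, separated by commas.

n=15: 1·15 3·5 5·3 15·1  φ→[1+2+4+8]=15
n=16: 16·1 8·2 4·4 2·8 1·16  φ→[8+4+2+1+1]=16
[q^17] φ(17)=16,φ(1)=1 ⇒ 17
d|18:{18,9,6,3,2,1}  Σφ=6+6+2+2+1+1=18
n=19: 19·1 1·19  φ→[18+1]=19
q^20  k|20↦φ(k): 20:8 10:4 5:4 4:2 2:1 1:1  a_20=20
[q^21] φ(21)=12,φ(7)=6,φ(3)=2,φ(1)=1 ⇒ 21
q^22  k|22↦φ(k): 22:10 11:10 2:1 1:1  a_22=22

15, 16, 17, 18, 19, 20, 21, 22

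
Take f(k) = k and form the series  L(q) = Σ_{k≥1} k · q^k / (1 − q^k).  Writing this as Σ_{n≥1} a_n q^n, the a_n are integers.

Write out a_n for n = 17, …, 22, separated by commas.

d|17:{17,1}  Σf=17+1=18
q^18  k|18↦f(k): 18:18 9:9 6:6 3:3 2:2 1:1  a_18=39
n=19: 1·19 19·1  f→[1+19]=20
n=20: 20·1 10·2 5·4 4·5 2·10 1·20  f→[20+10+5+4+2+1]=42
d|21:{21,7,3,1}  Σf=21+7+3+1=32
q^22  k|22↦f(k): 1:1 2:2 11:11 22:22  a_22=36

18, 39, 20, 42, 32, 36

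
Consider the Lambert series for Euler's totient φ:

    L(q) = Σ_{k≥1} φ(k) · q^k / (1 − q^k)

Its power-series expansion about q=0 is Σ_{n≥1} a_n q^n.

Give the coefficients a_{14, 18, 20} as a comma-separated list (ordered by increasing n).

q^14  k|14↦φ(k): 14:6 7:6 2:1 1:1  a_14=14
n=18: 18·1 9·2 6·3 3·6 2·9 1·18  φ→[6+6+2+2+1+1]=18
d|20:{20,10,5,4,2,1}  Σφ=8+4+4+2+1+1=20

14, 18, 20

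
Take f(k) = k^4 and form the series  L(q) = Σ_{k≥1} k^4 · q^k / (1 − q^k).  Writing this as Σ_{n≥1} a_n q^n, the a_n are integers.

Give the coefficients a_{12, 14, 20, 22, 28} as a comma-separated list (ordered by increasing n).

22386, 40834, 170898, 248914, 655746

d|12:{12,6,4,3,2,1}  Σf=20736+1296+256+81+16+1=22386
d|14:{14,7,2,1}  Σf=38416+2401+16+1=40834
n=20: 20·1 10·2 5·4 4·5 2·10 1·20  f→[160000+10000+625+256+16+1]=170898
q^22  k|22↦f(k): 22:234256 11:14641 2:16 1:1  a_22=248914
[q^28] f(28)=614656,f(14)=38416,f(7)=2401,f(4)=256,f(2)=16,f(1)=1 ⇒ 655746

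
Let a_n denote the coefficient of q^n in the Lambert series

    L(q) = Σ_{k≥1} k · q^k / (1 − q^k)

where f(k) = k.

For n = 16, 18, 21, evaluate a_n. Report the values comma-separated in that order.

31, 39, 32

[q^16] f(1)=1,f(2)=2,f(4)=4,f(8)=8,f(16)=16 ⇒ 31
n=18: 1·18 2·9 3·6 6·3 9·2 18·1  f→[1+2+3+6+9+18]=39
d|21:{1,3,7,21}  Σf=1+3+7+21=32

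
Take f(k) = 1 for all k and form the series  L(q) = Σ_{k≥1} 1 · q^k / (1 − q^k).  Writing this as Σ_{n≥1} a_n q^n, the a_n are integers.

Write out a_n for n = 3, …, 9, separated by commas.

2, 3, 2, 4, 2, 4, 3

n=3: 3·1 1·3  f→[1+1]=2
d|4:{4,2,1}  Σf=1+1+1=3
n=5: 5·1 1·5  f→[1+1]=2
n=6: 1·6 2·3 3·2 6·1  f→[1+1+1+1]=4
d|7:{1,7}  Σf=1+1=2
n=8: 1·8 2·4 4·2 8·1  f→[1+1+1+1]=4
[q^9] f(9)=1,f(3)=1,f(1)=1 ⇒ 3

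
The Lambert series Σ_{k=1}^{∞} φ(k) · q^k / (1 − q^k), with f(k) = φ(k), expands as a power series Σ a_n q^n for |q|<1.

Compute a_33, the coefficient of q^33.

q^33  k|33↦φ(k): 1:1 3:2 11:10 33:20  a_33=33

a_33 = 33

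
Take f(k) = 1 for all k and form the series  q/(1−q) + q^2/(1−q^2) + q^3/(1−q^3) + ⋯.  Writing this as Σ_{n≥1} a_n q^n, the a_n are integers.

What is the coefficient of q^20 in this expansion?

d|20:{20,10,5,4,2,1}  Σf=1+1+1+1+1+1=6

a_20 = 6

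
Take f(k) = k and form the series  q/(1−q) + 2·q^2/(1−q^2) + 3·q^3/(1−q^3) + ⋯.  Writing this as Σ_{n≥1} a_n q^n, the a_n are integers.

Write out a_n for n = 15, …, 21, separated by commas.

d|15:{1,3,5,15}  Σf=1+3+5+15=24
n=16: 16·1 8·2 4·4 2·8 1·16  f→[16+8+4+2+1]=31
d|17:{17,1}  Σf=17+1=18
n=18: 1·18 2·9 3·6 6·3 9·2 18·1  f→[1+2+3+6+9+18]=39
[q^19] f(19)=19,f(1)=1 ⇒ 20
d|20:{20,10,5,4,2,1}  Σf=20+10+5+4+2+1=42
n=21: 1·21 3·7 7·3 21·1  f→[1+3+7+21]=32

24, 31, 18, 39, 20, 42, 32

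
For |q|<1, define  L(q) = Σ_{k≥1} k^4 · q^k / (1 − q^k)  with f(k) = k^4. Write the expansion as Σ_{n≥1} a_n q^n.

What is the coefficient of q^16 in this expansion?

a_16 = 69905

q^16  k|16↦f(k): 1:1 2:16 4:256 8:4096 16:65536  a_16=69905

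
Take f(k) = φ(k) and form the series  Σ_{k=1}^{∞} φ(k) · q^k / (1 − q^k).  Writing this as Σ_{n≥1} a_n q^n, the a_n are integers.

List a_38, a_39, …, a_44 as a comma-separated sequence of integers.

[q^38] φ(1)=1,φ(2)=1,φ(19)=18,φ(38)=18 ⇒ 38
q^39  k|39↦φ(k): 1:1 3:2 13:12 39:24  a_39=39
n=40: 1·40 2·20 4·10 5·8 8·5 10·4 20·2 40·1  φ→[1+1+2+4+4+4+8+16]=40
d|41:{1,41}  Σφ=1+40=41
[q^42] φ(42)=12,φ(21)=12,φ(14)=6,φ(7)=6,φ(6)=2,φ(3)=2,φ(2)=1,φ(1)=1 ⇒ 42
n=43: 1·43 43·1  φ→[1+42]=43
[q^44] φ(44)=20,φ(22)=10,φ(11)=10,φ(4)=2,φ(2)=1,φ(1)=1 ⇒ 44

38, 39, 40, 41, 42, 43, 44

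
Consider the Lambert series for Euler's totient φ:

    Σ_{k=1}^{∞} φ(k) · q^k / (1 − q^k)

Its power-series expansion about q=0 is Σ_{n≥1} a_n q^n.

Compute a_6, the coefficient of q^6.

[q^6] φ(6)=2,φ(3)=2,φ(2)=1,φ(1)=1 ⇒ 6

a_6 = 6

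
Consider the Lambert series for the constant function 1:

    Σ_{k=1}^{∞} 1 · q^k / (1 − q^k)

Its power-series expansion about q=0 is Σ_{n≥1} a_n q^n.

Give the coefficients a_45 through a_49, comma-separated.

n=45: 45·1 15·3 9·5 5·9 3·15 1·45  f→[1+1+1+1+1+1]=6
[q^46] f(46)=1,f(23)=1,f(2)=1,f(1)=1 ⇒ 4
q^47  k|47↦f(k): 47:1 1:1  a_47=2
n=48: 1·48 2·24 3·16 4·12 6·8 8·6 12·4 16·3 24·2 48·1  f→[1+1+1+1+1+1+1+1+1+1]=10
q^49  k|49↦f(k): 1:1 7:1 49:1  a_49=3

6, 4, 2, 10, 3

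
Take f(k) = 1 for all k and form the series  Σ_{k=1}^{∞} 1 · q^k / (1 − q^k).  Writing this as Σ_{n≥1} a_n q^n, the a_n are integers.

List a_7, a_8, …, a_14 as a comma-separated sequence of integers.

2, 4, 3, 4, 2, 6, 2, 4

d|7:{1,7}  Σf=1+1=2
n=8: 8·1 4·2 2·4 1·8  f→[1+1+1+1]=4
n=9: 9·1 3·3 1·9  f→[1+1+1]=3
[q^10] f(10)=1,f(5)=1,f(2)=1,f(1)=1 ⇒ 4
q^11  k|11↦f(k): 1:1 11:1  a_11=2
q^12  k|12↦f(k): 1:1 2:1 3:1 4:1 6:1 12:1  a_12=6
[q^13] f(13)=1,f(1)=1 ⇒ 2
[q^14] f(14)=1,f(7)=1,f(2)=1,f(1)=1 ⇒ 4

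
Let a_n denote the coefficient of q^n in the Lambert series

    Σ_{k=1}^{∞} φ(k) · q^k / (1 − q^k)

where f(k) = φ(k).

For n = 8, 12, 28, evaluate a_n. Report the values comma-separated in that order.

q^8  k|8↦φ(k): 8:4 4:2 2:1 1:1  a_8=8
n=12: 12·1 6·2 4·3 3·4 2·6 1·12  φ→[4+2+2+2+1+1]=12
q^28  k|28↦φ(k): 28:12 14:6 7:6 4:2 2:1 1:1  a_28=28

8, 12, 28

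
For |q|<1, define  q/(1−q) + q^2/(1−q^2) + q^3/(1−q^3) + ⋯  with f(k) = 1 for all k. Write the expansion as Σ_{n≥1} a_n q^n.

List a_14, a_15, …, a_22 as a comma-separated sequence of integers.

4, 4, 5, 2, 6, 2, 6, 4, 4

d|14:{14,7,2,1}  Σf=1+1+1+1=4
q^15  k|15↦f(k): 15:1 5:1 3:1 1:1  a_15=4
q^16  k|16↦f(k): 1:1 2:1 4:1 8:1 16:1  a_16=5
[q^17] f(17)=1,f(1)=1 ⇒ 2
n=18: 18·1 9·2 6·3 3·6 2·9 1·18  f→[1+1+1+1+1+1]=6
n=19: 1·19 19·1  f→[1+1]=2
n=20: 20·1 10·2 5·4 4·5 2·10 1·20  f→[1+1+1+1+1+1]=6
d|21:{21,7,3,1}  Σf=1+1+1+1=4
q^22  k|22↦f(k): 22:1 11:1 2:1 1:1  a_22=4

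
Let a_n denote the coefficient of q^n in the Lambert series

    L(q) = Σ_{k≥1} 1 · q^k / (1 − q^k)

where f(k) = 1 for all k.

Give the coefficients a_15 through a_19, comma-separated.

4, 5, 2, 6, 2

n=15: 1·15 3·5 5·3 15·1  f→[1+1+1+1]=4
d|16:{16,8,4,2,1}  Σf=1+1+1+1+1=5
[q^17] f(1)=1,f(17)=1 ⇒ 2
n=18: 1·18 2·9 3·6 6·3 9·2 18·1  f→[1+1+1+1+1+1]=6
[q^19] f(1)=1,f(19)=1 ⇒ 2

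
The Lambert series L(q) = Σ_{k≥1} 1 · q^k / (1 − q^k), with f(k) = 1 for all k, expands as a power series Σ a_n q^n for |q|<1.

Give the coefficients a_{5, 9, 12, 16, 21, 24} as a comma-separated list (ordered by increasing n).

2, 3, 6, 5, 4, 8

n=5: 1·5 5·1  f→[1+1]=2
d|9:{1,3,9}  Σf=1+1+1=3
[q^12] f(12)=1,f(6)=1,f(4)=1,f(3)=1,f(2)=1,f(1)=1 ⇒ 6
q^16  k|16↦f(k): 1:1 2:1 4:1 8:1 16:1  a_16=5
[q^21] f(21)=1,f(7)=1,f(3)=1,f(1)=1 ⇒ 4
n=24: 1·24 2·12 3·8 4·6 6·4 8·3 12·2 24·1  f→[1+1+1+1+1+1+1+1]=8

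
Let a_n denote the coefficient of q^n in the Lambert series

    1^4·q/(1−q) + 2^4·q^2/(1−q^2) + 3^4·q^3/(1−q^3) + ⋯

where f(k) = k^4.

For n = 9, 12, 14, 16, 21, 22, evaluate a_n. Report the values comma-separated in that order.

[q^9] f(1)=1,f(3)=81,f(9)=6561 ⇒ 6643
q^12  k|12↦f(k): 1:1 2:16 3:81 4:256 6:1296 12:20736  a_12=22386
n=14: 1·14 2·7 7·2 14·1  f→[1+16+2401+38416]=40834
d|16:{16,8,4,2,1}  Σf=65536+4096+256+16+1=69905
[q^21] f(21)=194481,f(7)=2401,f(3)=81,f(1)=1 ⇒ 196964
d|22:{22,11,2,1}  Σf=234256+14641+16+1=248914

6643, 22386, 40834, 69905, 196964, 248914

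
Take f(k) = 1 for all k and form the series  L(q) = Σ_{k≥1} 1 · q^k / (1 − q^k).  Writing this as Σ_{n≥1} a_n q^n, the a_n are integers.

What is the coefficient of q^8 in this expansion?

a_8 = 4

q^8  k|8↦f(k): 1:1 2:1 4:1 8:1  a_8=4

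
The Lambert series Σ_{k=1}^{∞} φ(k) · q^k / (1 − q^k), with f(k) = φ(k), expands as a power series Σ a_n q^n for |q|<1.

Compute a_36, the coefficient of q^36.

[q^36] φ(1)=1,φ(2)=1,φ(3)=2,φ(4)=2,φ(6)=2,φ(9)=6,φ(12)=4,φ(18)=6,φ(36)=12 ⇒ 36

a_36 = 36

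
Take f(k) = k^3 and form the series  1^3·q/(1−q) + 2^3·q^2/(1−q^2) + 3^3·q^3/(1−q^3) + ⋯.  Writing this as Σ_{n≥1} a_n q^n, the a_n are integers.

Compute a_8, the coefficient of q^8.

a_8 = 585

[q^8] f(8)=512,f(4)=64,f(2)=8,f(1)=1 ⇒ 585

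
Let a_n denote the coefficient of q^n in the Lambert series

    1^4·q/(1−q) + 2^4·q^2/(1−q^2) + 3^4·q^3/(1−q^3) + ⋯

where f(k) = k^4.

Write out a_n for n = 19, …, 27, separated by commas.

d|19:{1,19}  Σf=1+130321=130322
n=20: 1·20 2·10 4·5 5·4 10·2 20·1  f→[1+16+256+625+10000+160000]=170898
q^21  k|21↦f(k): 1:1 3:81 7:2401 21:194481  a_21=196964
[q^22] f(1)=1,f(2)=16,f(11)=14641,f(22)=234256 ⇒ 248914
n=23: 23·1 1·23  f→[279841+1]=279842
n=24: 24·1 12·2 8·3 6·4 4·6 3·8 2·12 1·24  f→[331776+20736+4096+1296+256+81+16+1]=358258
d|25:{25,5,1}  Σf=390625+625+1=391251
d|26:{26,13,2,1}  Σf=456976+28561+16+1=485554
d|27:{27,9,3,1}  Σf=531441+6561+81+1=538084

130322, 170898, 196964, 248914, 279842, 358258, 391251, 485554, 538084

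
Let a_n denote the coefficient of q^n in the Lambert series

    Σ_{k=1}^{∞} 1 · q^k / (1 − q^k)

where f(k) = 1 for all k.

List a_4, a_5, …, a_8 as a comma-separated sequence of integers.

3, 2, 4, 2, 4

[q^4] f(1)=1,f(2)=1,f(4)=1 ⇒ 3
n=5: 1·5 5·1  f→[1+1]=2
[q^6] f(1)=1,f(2)=1,f(3)=1,f(6)=1 ⇒ 4
d|7:{1,7}  Σf=1+1=2
d|8:{8,4,2,1}  Σf=1+1+1+1=4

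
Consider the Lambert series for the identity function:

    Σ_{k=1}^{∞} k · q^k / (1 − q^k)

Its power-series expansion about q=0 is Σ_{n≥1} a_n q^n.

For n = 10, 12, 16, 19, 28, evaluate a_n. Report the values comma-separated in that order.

d|10:{1,2,5,10}  Σf=1+2+5+10=18
d|12:{1,2,3,4,6,12}  Σf=1+2+3+4+6+12=28
q^16  k|16↦f(k): 1:1 2:2 4:4 8:8 16:16  a_16=31
n=19: 1·19 19·1  f→[1+19]=20
q^28  k|28↦f(k): 28:28 14:14 7:7 4:4 2:2 1:1  a_28=56

18, 28, 31, 20, 56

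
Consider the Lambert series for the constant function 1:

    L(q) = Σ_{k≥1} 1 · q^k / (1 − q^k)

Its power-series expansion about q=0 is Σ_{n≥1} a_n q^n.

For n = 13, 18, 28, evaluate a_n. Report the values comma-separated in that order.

d|13:{13,1}  Σf=1+1=2
q^18  k|18↦f(k): 1:1 2:1 3:1 6:1 9:1 18:1  a_18=6
[q^28] f(1)=1,f(2)=1,f(4)=1,f(7)=1,f(14)=1,f(28)=1 ⇒ 6

2, 6, 6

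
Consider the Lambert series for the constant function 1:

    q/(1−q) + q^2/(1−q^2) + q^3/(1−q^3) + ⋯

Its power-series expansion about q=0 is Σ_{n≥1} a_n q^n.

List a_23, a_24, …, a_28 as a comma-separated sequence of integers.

2, 8, 3, 4, 4, 6

[q^23] f(1)=1,f(23)=1 ⇒ 2
d|24:{24,12,8,6,4,3,2,1}  Σf=1+1+1+1+1+1+1+1=8
n=25: 1·25 5·5 25·1  f→[1+1+1]=3
d|26:{1,2,13,26}  Σf=1+1+1+1=4
n=27: 27·1 9·3 3·9 1·27  f→[1+1+1+1]=4
d|28:{28,14,7,4,2,1}  Σf=1+1+1+1+1+1=6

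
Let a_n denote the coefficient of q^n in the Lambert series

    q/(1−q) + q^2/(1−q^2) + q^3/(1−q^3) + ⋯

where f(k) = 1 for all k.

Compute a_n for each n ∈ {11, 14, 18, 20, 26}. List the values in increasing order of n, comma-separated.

2, 4, 6, 6, 4

d|11:{11,1}  Σf=1+1=2
n=14: 14·1 7·2 2·7 1·14  f→[1+1+1+1]=4
[q^18] f(1)=1,f(2)=1,f(3)=1,f(6)=1,f(9)=1,f(18)=1 ⇒ 6
q^20  k|20↦f(k): 20:1 10:1 5:1 4:1 2:1 1:1  a_20=6
q^26  k|26↦f(k): 26:1 13:1 2:1 1:1  a_26=4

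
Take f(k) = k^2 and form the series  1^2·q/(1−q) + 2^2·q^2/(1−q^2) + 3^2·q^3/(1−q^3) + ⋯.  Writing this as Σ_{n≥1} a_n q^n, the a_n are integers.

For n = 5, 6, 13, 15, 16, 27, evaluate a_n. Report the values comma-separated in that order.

d|5:{5,1}  Σf=25+1=26
n=6: 6·1 3·2 2·3 1·6  f→[36+9+4+1]=50
[q^13] f(1)=1,f(13)=169 ⇒ 170
n=15: 15·1 5·3 3·5 1·15  f→[225+25+9+1]=260
n=16: 16·1 8·2 4·4 2·8 1·16  f→[256+64+16+4+1]=341
q^27  k|27↦f(k): 27:729 9:81 3:9 1:1  a_27=820

26, 50, 170, 260, 341, 820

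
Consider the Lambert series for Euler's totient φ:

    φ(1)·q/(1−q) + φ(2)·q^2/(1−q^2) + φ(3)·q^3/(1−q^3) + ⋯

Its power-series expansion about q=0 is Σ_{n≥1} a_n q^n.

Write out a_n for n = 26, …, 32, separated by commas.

q^26  k|26↦φ(k): 26:12 13:12 2:1 1:1  a_26=26
[q^27] φ(27)=18,φ(9)=6,φ(3)=2,φ(1)=1 ⇒ 27
d|28:{1,2,4,7,14,28}  Σφ=1+1+2+6+6+12=28
q^29  k|29↦φ(k): 1:1 29:28  a_29=29
[q^30] φ(30)=8,φ(15)=8,φ(10)=4,φ(6)=2,φ(5)=4,φ(3)=2,φ(2)=1,φ(1)=1 ⇒ 30
n=31: 31·1 1·31  φ→[30+1]=31
q^32  k|32↦φ(k): 32:16 16:8 8:4 4:2 2:1 1:1  a_32=32

26, 27, 28, 29, 30, 31, 32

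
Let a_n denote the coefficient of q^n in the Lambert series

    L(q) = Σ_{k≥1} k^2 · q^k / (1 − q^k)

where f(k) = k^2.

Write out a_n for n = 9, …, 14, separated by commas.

91, 130, 122, 210, 170, 250

n=9: 1·9 3·3 9·1  f→[1+9+81]=91
q^10  k|10↦f(k): 1:1 2:4 5:25 10:100  a_10=130
[q^11] f(11)=121,f(1)=1 ⇒ 122
[q^12] f(1)=1,f(2)=4,f(3)=9,f(4)=16,f(6)=36,f(12)=144 ⇒ 210
[q^13] f(1)=1,f(13)=169 ⇒ 170
q^14  k|14↦f(k): 14:196 7:49 2:4 1:1  a_14=250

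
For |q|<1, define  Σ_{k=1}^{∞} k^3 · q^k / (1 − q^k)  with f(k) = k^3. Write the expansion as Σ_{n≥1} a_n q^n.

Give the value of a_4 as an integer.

a_4 = 73

d|4:{1,2,4}  Σf=1+8+64=73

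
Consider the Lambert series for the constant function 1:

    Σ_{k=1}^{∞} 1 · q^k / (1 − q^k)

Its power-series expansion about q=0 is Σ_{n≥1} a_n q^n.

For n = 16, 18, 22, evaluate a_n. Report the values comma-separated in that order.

5, 6, 4

n=16: 1·16 2·8 4·4 8·2 16·1  f→[1+1+1+1+1]=5
n=18: 1·18 2·9 3·6 6·3 9·2 18·1  f→[1+1+1+1+1+1]=6
[q^22] f(22)=1,f(11)=1,f(2)=1,f(1)=1 ⇒ 4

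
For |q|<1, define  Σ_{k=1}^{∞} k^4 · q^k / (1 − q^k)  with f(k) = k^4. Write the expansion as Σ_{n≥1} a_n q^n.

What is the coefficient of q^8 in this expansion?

n=8: 1·8 2·4 4·2 8·1  f→[1+16+256+4096]=4369

a_8 = 4369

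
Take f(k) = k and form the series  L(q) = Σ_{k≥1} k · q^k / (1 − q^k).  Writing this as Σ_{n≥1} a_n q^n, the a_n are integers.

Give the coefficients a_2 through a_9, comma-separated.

3, 4, 7, 6, 12, 8, 15, 13

n=2: 2·1 1·2  f→[2+1]=3
q^3  k|3↦f(k): 1:1 3:3  a_3=4
q^4  k|4↦f(k): 1:1 2:2 4:4  a_4=7
q^5  k|5↦f(k): 5:5 1:1  a_5=6
q^6  k|6↦f(k): 1:1 2:2 3:3 6:6  a_6=12
n=7: 1·7 7·1  f→[1+7]=8
d|8:{8,4,2,1}  Σf=8+4+2+1=15
q^9  k|9↦f(k): 1:1 3:3 9:9  a_9=13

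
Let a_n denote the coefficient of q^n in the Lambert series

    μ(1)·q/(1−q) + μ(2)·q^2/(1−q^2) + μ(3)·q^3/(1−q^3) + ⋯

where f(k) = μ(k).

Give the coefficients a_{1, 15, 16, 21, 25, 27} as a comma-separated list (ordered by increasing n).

[q^1] μ(1)=1 ⇒ 1
q^15  k|15↦μ(k): 1:1 3:-1 5:-1 15:1  a_15=0
n=16: 1·16 2·8 4·4 8·2 16·1  μ→[1+(-1)+0+0+0]=0
[q^21] μ(21)=1,μ(7)=-1,μ(3)=-1,μ(1)=1 ⇒ 0
n=25: 1·25 5·5 25·1  μ→[1+(-1)+0]=0
d|27:{27,9,3,1}  Σμ=0+0+(-1)+1=0

1, 0, 0, 0, 0, 0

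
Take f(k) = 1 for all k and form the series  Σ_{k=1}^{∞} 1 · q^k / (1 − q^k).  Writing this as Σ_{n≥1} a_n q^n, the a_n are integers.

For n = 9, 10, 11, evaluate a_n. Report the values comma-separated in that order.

3, 4, 2

[q^9] f(9)=1,f(3)=1,f(1)=1 ⇒ 3
n=10: 10·1 5·2 2·5 1·10  f→[1+1+1+1]=4
q^11  k|11↦f(k): 1:1 11:1  a_11=2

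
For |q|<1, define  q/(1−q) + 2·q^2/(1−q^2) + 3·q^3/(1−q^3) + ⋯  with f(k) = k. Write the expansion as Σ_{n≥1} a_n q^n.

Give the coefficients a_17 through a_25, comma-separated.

18, 39, 20, 42, 32, 36, 24, 60, 31

[q^17] f(1)=1,f(17)=17 ⇒ 18
n=18: 1·18 2·9 3·6 6·3 9·2 18·1  f→[1+2+3+6+9+18]=39
[q^19] f(1)=1,f(19)=19 ⇒ 20
d|20:{20,10,5,4,2,1}  Σf=20+10+5+4+2+1=42
n=21: 21·1 7·3 3·7 1·21  f→[21+7+3+1]=32
d|22:{22,11,2,1}  Σf=22+11+2+1=36
n=23: 1·23 23·1  f→[1+23]=24
d|24:{1,2,3,4,6,8,12,24}  Σf=1+2+3+4+6+8+12+24=60
n=25: 1·25 5·5 25·1  f→[1+5+25]=31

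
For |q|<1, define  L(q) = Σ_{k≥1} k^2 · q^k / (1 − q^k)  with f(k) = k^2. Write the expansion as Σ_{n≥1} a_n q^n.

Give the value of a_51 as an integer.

[q^51] f(51)=2601,f(17)=289,f(3)=9,f(1)=1 ⇒ 2900

a_51 = 2900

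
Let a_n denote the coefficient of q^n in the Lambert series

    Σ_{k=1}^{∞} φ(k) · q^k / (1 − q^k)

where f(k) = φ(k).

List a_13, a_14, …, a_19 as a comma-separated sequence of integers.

d|13:{13,1}  Σφ=12+1=13
d|14:{1,2,7,14}  Σφ=1+1+6+6=14
n=15: 15·1 5·3 3·5 1·15  φ→[8+4+2+1]=15
n=16: 16·1 8·2 4·4 2·8 1·16  φ→[8+4+2+1+1]=16
d|17:{17,1}  Σφ=16+1=17
q^18  k|18↦φ(k): 1:1 2:1 3:2 6:2 9:6 18:6  a_18=18
[q^19] φ(19)=18,φ(1)=1 ⇒ 19

13, 14, 15, 16, 17, 18, 19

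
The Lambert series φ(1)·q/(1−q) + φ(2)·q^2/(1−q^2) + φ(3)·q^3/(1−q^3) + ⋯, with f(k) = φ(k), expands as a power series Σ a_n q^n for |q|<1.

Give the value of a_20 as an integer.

[q^20] φ(20)=8,φ(10)=4,φ(5)=4,φ(4)=2,φ(2)=1,φ(1)=1 ⇒ 20

a_20 = 20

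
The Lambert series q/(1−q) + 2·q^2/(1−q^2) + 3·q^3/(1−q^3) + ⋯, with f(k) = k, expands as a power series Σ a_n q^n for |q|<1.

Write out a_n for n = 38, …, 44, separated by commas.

[q^38] f(1)=1,f(2)=2,f(19)=19,f(38)=38 ⇒ 60
[q^39] f(1)=1,f(3)=3,f(13)=13,f(39)=39 ⇒ 56
[q^40] f(1)=1,f(2)=2,f(4)=4,f(5)=5,f(8)=8,f(10)=10,f(20)=20,f(40)=40 ⇒ 90
[q^41] f(1)=1,f(41)=41 ⇒ 42
q^42  k|42↦f(k): 42:42 21:21 14:14 7:7 6:6 3:3 2:2 1:1  a_42=96
d|43:{1,43}  Σf=1+43=44
d|44:{1,2,4,11,22,44}  Σf=1+2+4+11+22+44=84

60, 56, 90, 42, 96, 44, 84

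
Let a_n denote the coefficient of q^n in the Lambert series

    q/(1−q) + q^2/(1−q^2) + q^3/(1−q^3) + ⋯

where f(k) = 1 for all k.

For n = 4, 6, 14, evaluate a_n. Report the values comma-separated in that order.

3, 4, 4

n=4: 1·4 2·2 4·1  f→[1+1+1]=3
q^6  k|6↦f(k): 1:1 2:1 3:1 6:1  a_6=4
n=14: 1·14 2·7 7·2 14·1  f→[1+1+1+1]=4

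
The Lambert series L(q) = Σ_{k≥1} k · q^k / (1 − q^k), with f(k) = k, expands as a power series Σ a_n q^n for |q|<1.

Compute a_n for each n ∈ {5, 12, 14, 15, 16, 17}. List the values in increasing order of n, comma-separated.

6, 28, 24, 24, 31, 18

q^5  k|5↦f(k): 5:5 1:1  a_5=6
d|12:{12,6,4,3,2,1}  Σf=12+6+4+3+2+1=28
d|14:{1,2,7,14}  Σf=1+2+7+14=24
q^15  k|15↦f(k): 1:1 3:3 5:5 15:15  a_15=24
d|16:{16,8,4,2,1}  Σf=16+8+4+2+1=31
d|17:{17,1}  Σf=17+1=18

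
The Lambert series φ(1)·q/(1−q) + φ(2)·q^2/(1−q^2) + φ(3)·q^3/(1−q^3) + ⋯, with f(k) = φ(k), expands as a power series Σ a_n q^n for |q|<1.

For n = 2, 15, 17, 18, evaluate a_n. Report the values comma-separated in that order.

d|2:{2,1}  Σφ=1+1=2
q^15  k|15↦φ(k): 1:1 3:2 5:4 15:8  a_15=15
q^17  k|17↦φ(k): 17:16 1:1  a_17=17
n=18: 1·18 2·9 3·6 6·3 9·2 18·1  φ→[1+1+2+2+6+6]=18

2, 15, 17, 18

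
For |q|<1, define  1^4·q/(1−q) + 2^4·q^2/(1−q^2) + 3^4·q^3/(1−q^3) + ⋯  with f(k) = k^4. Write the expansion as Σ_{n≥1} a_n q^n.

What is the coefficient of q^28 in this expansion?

[q^28] f(1)=1,f(2)=16,f(4)=256,f(7)=2401,f(14)=38416,f(28)=614656 ⇒ 655746

a_28 = 655746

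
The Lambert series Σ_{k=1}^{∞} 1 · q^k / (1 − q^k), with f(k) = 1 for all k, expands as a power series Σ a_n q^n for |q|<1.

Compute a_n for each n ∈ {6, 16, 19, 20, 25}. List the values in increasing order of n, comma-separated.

q^6  k|6↦f(k): 6:1 3:1 2:1 1:1  a_6=4
q^16  k|16↦f(k): 1:1 2:1 4:1 8:1 16:1  a_16=5
q^19  k|19↦f(k): 19:1 1:1  a_19=2
[q^20] f(1)=1,f(2)=1,f(4)=1,f(5)=1,f(10)=1,f(20)=1 ⇒ 6
q^25  k|25↦f(k): 25:1 5:1 1:1  a_25=3

4, 5, 2, 6, 3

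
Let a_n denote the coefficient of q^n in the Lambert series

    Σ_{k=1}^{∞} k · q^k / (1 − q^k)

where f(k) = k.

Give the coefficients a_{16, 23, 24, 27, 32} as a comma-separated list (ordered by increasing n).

[q^16] f(1)=1,f(2)=2,f(4)=4,f(8)=8,f(16)=16 ⇒ 31
d|23:{1,23}  Σf=1+23=24
d|24:{24,12,8,6,4,3,2,1}  Σf=24+12+8+6+4+3+2+1=60
d|27:{27,9,3,1}  Σf=27+9+3+1=40
q^32  k|32↦f(k): 1:1 2:2 4:4 8:8 16:16 32:32  a_32=63

31, 24, 60, 40, 63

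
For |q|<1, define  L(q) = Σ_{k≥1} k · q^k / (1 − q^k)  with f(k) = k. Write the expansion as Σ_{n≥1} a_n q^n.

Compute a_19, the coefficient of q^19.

[q^19] f(19)=19,f(1)=1 ⇒ 20

a_19 = 20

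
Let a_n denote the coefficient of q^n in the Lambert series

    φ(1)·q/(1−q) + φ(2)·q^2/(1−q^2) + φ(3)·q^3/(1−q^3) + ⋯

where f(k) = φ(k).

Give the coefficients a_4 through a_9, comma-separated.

n=4: 4·1 2·2 1·4  φ→[2+1+1]=4
q^5  k|5↦φ(k): 1:1 5:4  a_5=5
n=6: 1·6 2·3 3·2 6·1  φ→[1+1+2+2]=6
[q^7] φ(7)=6,φ(1)=1 ⇒ 7
[q^8] φ(8)=4,φ(4)=2,φ(2)=1,φ(1)=1 ⇒ 8
q^9  k|9↦φ(k): 9:6 3:2 1:1  a_9=9

4, 5, 6, 7, 8, 9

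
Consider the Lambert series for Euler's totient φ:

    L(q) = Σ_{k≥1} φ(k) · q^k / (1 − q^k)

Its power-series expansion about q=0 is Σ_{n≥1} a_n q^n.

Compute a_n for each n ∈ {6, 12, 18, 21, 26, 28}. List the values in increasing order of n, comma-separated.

d|6:{6,3,2,1}  Σφ=2+2+1+1=6
n=12: 12·1 6·2 4·3 3·4 2·6 1·12  φ→[4+2+2+2+1+1]=12
q^18  k|18↦φ(k): 18:6 9:6 6:2 3:2 2:1 1:1  a_18=18
[q^21] φ(21)=12,φ(7)=6,φ(3)=2,φ(1)=1 ⇒ 21
d|26:{1,2,13,26}  Σφ=1+1+12+12=26
q^28  k|28↦φ(k): 1:1 2:1 4:2 7:6 14:6 28:12  a_28=28

6, 12, 18, 21, 26, 28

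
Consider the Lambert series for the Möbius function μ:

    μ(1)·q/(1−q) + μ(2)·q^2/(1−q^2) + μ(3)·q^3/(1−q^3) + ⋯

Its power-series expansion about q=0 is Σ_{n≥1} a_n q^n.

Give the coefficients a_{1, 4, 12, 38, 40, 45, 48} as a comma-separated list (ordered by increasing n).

1, 0, 0, 0, 0, 0, 0

q^1  k|1↦μ(k): 1:1  a_1=1
q^4  k|4↦μ(k): 1:1 2:-1 4:0  a_4=0
n=12: 1·12 2·6 3·4 4·3 6·2 12·1  μ→[1+(-1)+(-1)+0+1+0]=0
n=38: 38·1 19·2 2·19 1·38  μ→[1+(-1)+(-1)+1]=0
n=40: 40·1 20·2 10·4 8·5 5·8 4·10 2·20 1·40  μ→[0+0+1+0+(-1)+0+(-1)+1]=0
d|45:{1,3,5,9,15,45}  Σμ=1+(-1)+(-1)+0+1+0=0
n=48: 1·48 2·24 3·16 4·12 6·8 8·6 12·4 16·3 24·2 48·1  μ→[1+(-1)+(-1)+0+1+0+0+0+0+0]=0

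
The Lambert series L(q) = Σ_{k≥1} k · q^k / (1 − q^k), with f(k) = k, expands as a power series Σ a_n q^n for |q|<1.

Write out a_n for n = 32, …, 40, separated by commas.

q^32  k|32↦f(k): 32:32 16:16 8:8 4:4 2:2 1:1  a_32=63
d|33:{1,3,11,33}  Σf=1+3+11+33=48
[q^34] f(1)=1,f(2)=2,f(17)=17,f(34)=34 ⇒ 54
[q^35] f(1)=1,f(5)=5,f(7)=7,f(35)=35 ⇒ 48
n=36: 36·1 18·2 12·3 9·4 6·6 4·9 3·12 2·18 1·36  f→[36+18+12+9+6+4+3+2+1]=91
d|37:{1,37}  Σf=1+37=38
q^38  k|38↦f(k): 38:38 19:19 2:2 1:1  a_38=60
n=39: 1·39 3·13 13·3 39·1  f→[1+3+13+39]=56
d|40:{1,2,4,5,8,10,20,40}  Σf=1+2+4+5+8+10+20+40=90

63, 48, 54, 48, 91, 38, 60, 56, 90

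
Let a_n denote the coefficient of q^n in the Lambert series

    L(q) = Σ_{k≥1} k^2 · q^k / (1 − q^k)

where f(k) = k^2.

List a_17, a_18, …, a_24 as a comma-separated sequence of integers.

290, 455, 362, 546, 500, 610, 530, 850

[q^17] f(17)=289,f(1)=1 ⇒ 290
d|18:{18,9,6,3,2,1}  Σf=324+81+36+9+4+1=455
q^19  k|19↦f(k): 19:361 1:1  a_19=362
d|20:{20,10,5,4,2,1}  Σf=400+100+25+16+4+1=546
d|21:{1,3,7,21}  Σf=1+9+49+441=500
d|22:{1,2,11,22}  Σf=1+4+121+484=610
q^23  k|23↦f(k): 23:529 1:1  a_23=530
n=24: 1·24 2·12 3·8 4·6 6·4 8·3 12·2 24·1  f→[1+4+9+16+36+64+144+576]=850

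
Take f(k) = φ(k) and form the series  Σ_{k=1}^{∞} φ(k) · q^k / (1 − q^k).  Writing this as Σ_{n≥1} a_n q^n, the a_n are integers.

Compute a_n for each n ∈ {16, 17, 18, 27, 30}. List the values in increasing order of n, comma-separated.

[q^16] φ(16)=8,φ(8)=4,φ(4)=2,φ(2)=1,φ(1)=1 ⇒ 16
d|17:{17,1}  Σφ=16+1=17
[q^18] φ(1)=1,φ(2)=1,φ(3)=2,φ(6)=2,φ(9)=6,φ(18)=6 ⇒ 18
n=27: 1·27 3·9 9·3 27·1  φ→[1+2+6+18]=27
n=30: 30·1 15·2 10·3 6·5 5·6 3·10 2·15 1·30  φ→[8+8+4+2+4+2+1+1]=30

16, 17, 18, 27, 30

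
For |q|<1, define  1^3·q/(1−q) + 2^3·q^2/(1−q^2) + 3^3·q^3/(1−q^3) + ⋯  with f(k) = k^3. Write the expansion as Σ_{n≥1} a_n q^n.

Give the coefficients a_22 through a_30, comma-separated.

11988, 12168, 16380, 15751, 19782, 20440, 25112, 24390, 31752

[q^22] f(1)=1,f(2)=8,f(11)=1331,f(22)=10648 ⇒ 11988
q^23  k|23↦f(k): 23:12167 1:1  a_23=12168
[q^24] f(24)=13824,f(12)=1728,f(8)=512,f(6)=216,f(4)=64,f(3)=27,f(2)=8,f(1)=1 ⇒ 16380
q^25  k|25↦f(k): 1:1 5:125 25:15625  a_25=15751
q^26  k|26↦f(k): 1:1 2:8 13:2197 26:17576  a_26=19782
[q^27] f(27)=19683,f(9)=729,f(3)=27,f(1)=1 ⇒ 20440
q^28  k|28↦f(k): 28:21952 14:2744 7:343 4:64 2:8 1:1  a_28=25112
d|29:{29,1}  Σf=24389+1=24390
d|30:{1,2,3,5,6,10,15,30}  Σf=1+8+27+125+216+1000+3375+27000=31752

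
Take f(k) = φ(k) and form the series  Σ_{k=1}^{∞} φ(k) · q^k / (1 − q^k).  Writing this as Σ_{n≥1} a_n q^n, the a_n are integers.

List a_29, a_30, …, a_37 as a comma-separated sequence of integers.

n=29: 1·29 29·1  φ→[1+28]=29
[q^30] φ(1)=1,φ(2)=1,φ(3)=2,φ(5)=4,φ(6)=2,φ(10)=4,φ(15)=8,φ(30)=8 ⇒ 30
q^31  k|31↦φ(k): 31:30 1:1  a_31=31
[q^32] φ(32)=16,φ(16)=8,φ(8)=4,φ(4)=2,φ(2)=1,φ(1)=1 ⇒ 32
q^33  k|33↦φ(k): 33:20 11:10 3:2 1:1  a_33=33
n=34: 1·34 2·17 17·2 34·1  φ→[1+1+16+16]=34
n=35: 1·35 5·7 7·5 35·1  φ→[1+4+6+24]=35
n=36: 1·36 2·18 3·12 4·9 6·6 9·4 12·3 18·2 36·1  φ→[1+1+2+2+2+6+4+6+12]=36
[q^37] φ(1)=1,φ(37)=36 ⇒ 37

29, 30, 31, 32, 33, 34, 35, 36, 37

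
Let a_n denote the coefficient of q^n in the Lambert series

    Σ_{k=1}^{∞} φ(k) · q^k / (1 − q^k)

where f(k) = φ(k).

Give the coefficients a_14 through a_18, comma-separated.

d|14:{1,2,7,14}  Σφ=1+1+6+6=14
q^15  k|15↦φ(k): 1:1 3:2 5:4 15:8  a_15=15
[q^16] φ(1)=1,φ(2)=1,φ(4)=2,φ(8)=4,φ(16)=8 ⇒ 16
d|17:{1,17}  Σφ=1+16=17
d|18:{18,9,6,3,2,1}  Σφ=6+6+2+2+1+1=18

14, 15, 16, 17, 18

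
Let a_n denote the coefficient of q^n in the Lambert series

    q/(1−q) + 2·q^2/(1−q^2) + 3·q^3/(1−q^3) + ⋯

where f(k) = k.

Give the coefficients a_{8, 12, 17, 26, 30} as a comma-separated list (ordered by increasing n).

15, 28, 18, 42, 72

n=8: 8·1 4·2 2·4 1·8  f→[8+4+2+1]=15
d|12:{1,2,3,4,6,12}  Σf=1+2+3+4+6+12=28
n=17: 17·1 1·17  f→[17+1]=18
d|26:{26,13,2,1}  Σf=26+13+2+1=42
[q^30] f(1)=1,f(2)=2,f(3)=3,f(5)=5,f(6)=6,f(10)=10,f(15)=15,f(30)=30 ⇒ 72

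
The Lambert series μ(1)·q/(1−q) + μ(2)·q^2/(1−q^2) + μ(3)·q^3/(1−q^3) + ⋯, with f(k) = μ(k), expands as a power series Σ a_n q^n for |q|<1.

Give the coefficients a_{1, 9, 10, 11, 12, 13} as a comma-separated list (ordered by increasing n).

1, 0, 0, 0, 0, 0

[q^1] μ(1)=1 ⇒ 1
n=9: 1·9 3·3 9·1  μ→[1+(-1)+0]=0
[q^10] μ(10)=1,μ(5)=-1,μ(2)=-1,μ(1)=1 ⇒ 0
n=11: 1·11 11·1  μ→[1+(-1)]=0
d|12:{12,6,4,3,2,1}  Σμ=0+1+0+(-1)+(-1)+1=0
d|13:{1,13}  Σμ=1+(-1)=0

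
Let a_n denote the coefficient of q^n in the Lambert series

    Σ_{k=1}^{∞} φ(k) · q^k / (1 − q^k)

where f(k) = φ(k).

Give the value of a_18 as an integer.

q^18  k|18↦φ(k): 18:6 9:6 6:2 3:2 2:1 1:1  a_18=18

a_18 = 18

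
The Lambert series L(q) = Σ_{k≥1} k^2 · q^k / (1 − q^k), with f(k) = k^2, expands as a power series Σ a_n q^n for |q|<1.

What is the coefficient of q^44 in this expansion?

[q^44] f(44)=1936,f(22)=484,f(11)=121,f(4)=16,f(2)=4,f(1)=1 ⇒ 2562

a_44 = 2562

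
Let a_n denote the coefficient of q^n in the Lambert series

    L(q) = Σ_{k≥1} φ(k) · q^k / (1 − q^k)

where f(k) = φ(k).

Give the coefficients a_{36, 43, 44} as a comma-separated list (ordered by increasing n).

n=36: 36·1 18·2 12·3 9·4 6·6 4·9 3·12 2·18 1·36  φ→[12+6+4+6+2+2+2+1+1]=36
n=43: 1·43 43·1  φ→[1+42]=43
q^44  k|44↦φ(k): 44:20 22:10 11:10 4:2 2:1 1:1  a_44=44

36, 43, 44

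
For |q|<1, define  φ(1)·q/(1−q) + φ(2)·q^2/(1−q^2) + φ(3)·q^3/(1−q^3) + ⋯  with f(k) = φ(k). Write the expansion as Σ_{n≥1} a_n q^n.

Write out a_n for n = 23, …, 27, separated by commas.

q^23  k|23↦φ(k): 1:1 23:22  a_23=23
[q^24] φ(24)=8,φ(12)=4,φ(8)=4,φ(6)=2,φ(4)=2,φ(3)=2,φ(2)=1,φ(1)=1 ⇒ 24
[q^25] φ(25)=20,φ(5)=4,φ(1)=1 ⇒ 25
d|26:{26,13,2,1}  Σφ=12+12+1+1=26
q^27  k|27↦φ(k): 1:1 3:2 9:6 27:18  a_27=27

23, 24, 25, 26, 27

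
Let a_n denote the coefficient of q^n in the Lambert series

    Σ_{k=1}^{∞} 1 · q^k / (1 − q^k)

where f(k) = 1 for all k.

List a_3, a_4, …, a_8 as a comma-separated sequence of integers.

d|3:{1,3}  Σf=1+1=2
q^4  k|4↦f(k): 4:1 2:1 1:1  a_4=3
q^5  k|5↦f(k): 5:1 1:1  a_5=2
q^6  k|6↦f(k): 1:1 2:1 3:1 6:1  a_6=4
d|7:{1,7}  Σf=1+1=2
[q^8] f(8)=1,f(4)=1,f(2)=1,f(1)=1 ⇒ 4

2, 3, 2, 4, 2, 4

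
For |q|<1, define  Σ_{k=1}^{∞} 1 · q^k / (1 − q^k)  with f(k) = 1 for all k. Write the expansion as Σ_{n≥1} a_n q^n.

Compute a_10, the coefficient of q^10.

a_10 = 4

n=10: 1·10 2·5 5·2 10·1  f→[1+1+1+1]=4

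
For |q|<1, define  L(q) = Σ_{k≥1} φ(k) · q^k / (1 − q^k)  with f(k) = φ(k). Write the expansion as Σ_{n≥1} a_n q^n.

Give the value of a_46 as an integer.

n=46: 1·46 2·23 23·2 46·1  φ→[1+1+22+22]=46

a_46 = 46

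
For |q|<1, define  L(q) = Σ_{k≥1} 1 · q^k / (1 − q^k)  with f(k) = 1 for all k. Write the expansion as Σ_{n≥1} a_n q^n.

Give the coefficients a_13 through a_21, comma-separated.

q^13  k|13↦f(k): 1:1 13:1  a_13=2
[q^14] f(1)=1,f(2)=1,f(7)=1,f(14)=1 ⇒ 4
d|15:{15,5,3,1}  Σf=1+1+1+1=4
d|16:{16,8,4,2,1}  Σf=1+1+1+1+1=5
[q^17] f(1)=1,f(17)=1 ⇒ 2
n=18: 18·1 9·2 6·3 3·6 2·9 1·18  f→[1+1+1+1+1+1]=6
n=19: 1·19 19·1  f→[1+1]=2
n=20: 20·1 10·2 5·4 4·5 2·10 1·20  f→[1+1+1+1+1+1]=6
d|21:{21,7,3,1}  Σf=1+1+1+1=4

2, 4, 4, 5, 2, 6, 2, 6, 4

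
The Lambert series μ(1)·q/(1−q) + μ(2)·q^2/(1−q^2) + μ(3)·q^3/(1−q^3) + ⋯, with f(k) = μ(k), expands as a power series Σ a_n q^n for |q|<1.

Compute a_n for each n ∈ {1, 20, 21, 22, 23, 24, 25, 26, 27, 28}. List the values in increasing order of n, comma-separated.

1, 0, 0, 0, 0, 0, 0, 0, 0, 0

d|1:{1}  Σμ=1=1
q^20  k|20↦μ(k): 1:1 2:-1 4:0 5:-1 10:1 20:0  a_20=0
n=21: 21·1 7·3 3·7 1·21  μ→[1+(-1)+(-1)+1]=0
n=22: 1·22 2·11 11·2 22·1  μ→[1+(-1)+(-1)+1]=0
[q^23] μ(1)=1,μ(23)=-1 ⇒ 0
q^24  k|24↦μ(k): 24:0 12:0 8:0 6:1 4:0 3:-1 2:-1 1:1  a_24=0
n=25: 1·25 5·5 25·1  μ→[1+(-1)+0]=0
[q^26] μ(1)=1,μ(2)=-1,μ(13)=-1,μ(26)=1 ⇒ 0
[q^27] μ(1)=1,μ(3)=-1,μ(9)=0,μ(27)=0 ⇒ 0
q^28  k|28↦μ(k): 1:1 2:-1 4:0 7:-1 14:1 28:0  a_28=0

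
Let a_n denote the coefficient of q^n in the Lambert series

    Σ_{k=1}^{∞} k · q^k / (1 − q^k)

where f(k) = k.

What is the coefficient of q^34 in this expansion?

[q^34] f(1)=1,f(2)=2,f(17)=17,f(34)=34 ⇒ 54

a_34 = 54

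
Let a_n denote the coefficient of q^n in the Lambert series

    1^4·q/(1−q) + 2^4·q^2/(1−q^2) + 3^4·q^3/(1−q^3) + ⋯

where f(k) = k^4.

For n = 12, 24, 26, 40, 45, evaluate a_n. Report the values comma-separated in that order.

22386, 358258, 485554, 2734994, 4158518

[q^12] f(1)=1,f(2)=16,f(3)=81,f(4)=256,f(6)=1296,f(12)=20736 ⇒ 22386
d|24:{24,12,8,6,4,3,2,1}  Σf=331776+20736+4096+1296+256+81+16+1=358258
n=26: 1·26 2·13 13·2 26·1  f→[1+16+28561+456976]=485554
d|40:{40,20,10,8,5,4,2,1}  Σf=2560000+160000+10000+4096+625+256+16+1=2734994
d|45:{1,3,5,9,15,45}  Σf=1+81+625+6561+50625+4100625=4158518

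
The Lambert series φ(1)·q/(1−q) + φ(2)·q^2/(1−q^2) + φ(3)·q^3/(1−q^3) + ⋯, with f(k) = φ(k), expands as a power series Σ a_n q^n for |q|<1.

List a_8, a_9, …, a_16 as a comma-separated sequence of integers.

d|8:{1,2,4,8}  Σφ=1+1+2+4=8
d|9:{1,3,9}  Σφ=1+2+6=9
d|10:{1,2,5,10}  Σφ=1+1+4+4=10
[q^11] φ(11)=10,φ(1)=1 ⇒ 11
d|12:{1,2,3,4,6,12}  Σφ=1+1+2+2+2+4=12
d|13:{13,1}  Σφ=12+1=13
d|14:{14,7,2,1}  Σφ=6+6+1+1=14
n=15: 1·15 3·5 5·3 15·1  φ→[1+2+4+8]=15
n=16: 1·16 2·8 4·4 8·2 16·1  φ→[1+1+2+4+8]=16

8, 9, 10, 11, 12, 13, 14, 15, 16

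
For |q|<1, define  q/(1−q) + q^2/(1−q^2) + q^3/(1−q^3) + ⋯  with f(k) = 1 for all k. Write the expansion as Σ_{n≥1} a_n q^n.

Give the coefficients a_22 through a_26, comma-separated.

4, 2, 8, 3, 4

[q^22] f(1)=1,f(2)=1,f(11)=1,f(22)=1 ⇒ 4
n=23: 23·1 1·23  f→[1+1]=2
d|24:{24,12,8,6,4,3,2,1}  Σf=1+1+1+1+1+1+1+1=8
q^25  k|25↦f(k): 25:1 5:1 1:1  a_25=3
n=26: 1·26 2·13 13·2 26·1  f→[1+1+1+1]=4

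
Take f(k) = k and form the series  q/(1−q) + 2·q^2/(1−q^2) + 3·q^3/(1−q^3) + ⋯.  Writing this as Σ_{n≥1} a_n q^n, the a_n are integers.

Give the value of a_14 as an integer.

a_14 = 24

d|14:{14,7,2,1}  Σf=14+7+2+1=24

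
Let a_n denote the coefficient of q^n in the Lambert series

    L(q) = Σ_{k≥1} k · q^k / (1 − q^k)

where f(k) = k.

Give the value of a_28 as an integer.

n=28: 1·28 2·14 4·7 7·4 14·2 28·1  f→[1+2+4+7+14+28]=56

a_28 = 56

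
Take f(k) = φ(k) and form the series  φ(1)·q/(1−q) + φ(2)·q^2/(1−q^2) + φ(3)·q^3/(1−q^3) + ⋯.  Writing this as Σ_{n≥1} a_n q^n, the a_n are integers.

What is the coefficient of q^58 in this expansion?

[q^58] φ(58)=28,φ(29)=28,φ(2)=1,φ(1)=1 ⇒ 58

a_58 = 58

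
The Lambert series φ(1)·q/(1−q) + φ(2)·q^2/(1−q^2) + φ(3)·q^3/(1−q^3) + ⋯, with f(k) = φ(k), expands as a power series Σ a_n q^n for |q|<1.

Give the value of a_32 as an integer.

n=32: 32·1 16·2 8·4 4·8 2·16 1·32  φ→[16+8+4+2+1+1]=32

a_32 = 32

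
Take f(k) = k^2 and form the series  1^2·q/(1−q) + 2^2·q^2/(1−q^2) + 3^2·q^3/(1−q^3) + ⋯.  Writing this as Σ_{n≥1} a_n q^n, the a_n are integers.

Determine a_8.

[q^8] f(1)=1,f(2)=4,f(4)=16,f(8)=64 ⇒ 85

a_8 = 85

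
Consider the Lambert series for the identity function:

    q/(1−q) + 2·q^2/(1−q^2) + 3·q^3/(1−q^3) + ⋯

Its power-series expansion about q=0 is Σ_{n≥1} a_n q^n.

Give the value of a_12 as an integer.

[q^12] f(12)=12,f(6)=6,f(4)=4,f(3)=3,f(2)=2,f(1)=1 ⇒ 28

a_12 = 28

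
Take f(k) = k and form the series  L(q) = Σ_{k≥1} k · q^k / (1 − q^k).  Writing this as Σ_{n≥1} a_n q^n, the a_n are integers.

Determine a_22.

a_22 = 36

d|22:{22,11,2,1}  Σf=22+11+2+1=36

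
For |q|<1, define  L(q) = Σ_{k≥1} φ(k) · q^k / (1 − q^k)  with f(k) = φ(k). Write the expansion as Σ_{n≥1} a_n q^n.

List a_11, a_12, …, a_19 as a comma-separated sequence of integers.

d|11:{1,11}  Σφ=1+10=11
d|12:{12,6,4,3,2,1}  Σφ=4+2+2+2+1+1=12
[q^13] φ(13)=12,φ(1)=1 ⇒ 13
q^14  k|14↦φ(k): 1:1 2:1 7:6 14:6  a_14=14
q^15  k|15↦φ(k): 15:8 5:4 3:2 1:1  a_15=15
n=16: 1·16 2·8 4·4 8·2 16·1  φ→[1+1+2+4+8]=16
d|17:{1,17}  Σφ=1+16=17
d|18:{18,9,6,3,2,1}  Σφ=6+6+2+2+1+1=18
[q^19] φ(19)=18,φ(1)=1 ⇒ 19

11, 12, 13, 14, 15, 16, 17, 18, 19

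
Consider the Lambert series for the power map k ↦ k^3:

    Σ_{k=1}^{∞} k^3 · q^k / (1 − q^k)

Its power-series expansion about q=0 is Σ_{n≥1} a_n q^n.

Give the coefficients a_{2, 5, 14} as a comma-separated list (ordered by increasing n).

9, 126, 3096

d|2:{2,1}  Σf=8+1=9
d|5:{5,1}  Σf=125+1=126
q^14  k|14↦f(k): 14:2744 7:343 2:8 1:1  a_14=3096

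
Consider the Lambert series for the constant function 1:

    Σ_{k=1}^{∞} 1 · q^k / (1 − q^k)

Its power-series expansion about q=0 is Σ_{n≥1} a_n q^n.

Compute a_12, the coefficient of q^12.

n=12: 1·12 2·6 3·4 4·3 6·2 12·1  f→[1+1+1+1+1+1]=6

a_12 = 6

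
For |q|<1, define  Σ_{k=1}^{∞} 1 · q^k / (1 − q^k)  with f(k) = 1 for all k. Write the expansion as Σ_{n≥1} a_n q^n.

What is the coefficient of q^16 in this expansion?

a_16 = 5

n=16: 1·16 2·8 4·4 8·2 16·1  f→[1+1+1+1+1]=5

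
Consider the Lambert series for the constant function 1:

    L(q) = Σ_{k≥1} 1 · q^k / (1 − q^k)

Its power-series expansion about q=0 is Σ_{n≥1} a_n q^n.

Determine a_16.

a_16 = 5

d|16:{16,8,4,2,1}  Σf=1+1+1+1+1=5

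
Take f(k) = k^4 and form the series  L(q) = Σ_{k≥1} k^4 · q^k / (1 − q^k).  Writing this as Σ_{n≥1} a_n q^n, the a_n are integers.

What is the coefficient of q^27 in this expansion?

d|27:{1,3,9,27}  Σf=1+81+6561+531441=538084

a_27 = 538084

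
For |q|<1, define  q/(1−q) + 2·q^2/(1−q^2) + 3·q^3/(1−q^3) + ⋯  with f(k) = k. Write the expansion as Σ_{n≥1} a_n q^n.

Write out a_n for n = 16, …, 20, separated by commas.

31, 18, 39, 20, 42

q^16  k|16↦f(k): 1:1 2:2 4:4 8:8 16:16  a_16=31
[q^17] f(1)=1,f(17)=17 ⇒ 18
n=18: 1·18 2·9 3·6 6·3 9·2 18·1  f→[1+2+3+6+9+18]=39
d|19:{1,19}  Σf=1+19=20
n=20: 1·20 2·10 4·5 5·4 10·2 20·1  f→[1+2+4+5+10+20]=42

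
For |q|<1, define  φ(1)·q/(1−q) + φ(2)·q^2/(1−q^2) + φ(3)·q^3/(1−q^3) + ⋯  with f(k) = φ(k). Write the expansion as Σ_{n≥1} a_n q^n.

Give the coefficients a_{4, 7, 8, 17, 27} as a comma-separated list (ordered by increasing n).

d|4:{4,2,1}  Σφ=2+1+1=4
[q^7] φ(7)=6,φ(1)=1 ⇒ 7
[q^8] φ(8)=4,φ(4)=2,φ(2)=1,φ(1)=1 ⇒ 8
d|17:{17,1}  Σφ=16+1=17
n=27: 27·1 9·3 3·9 1·27  φ→[18+6+2+1]=27

4, 7, 8, 17, 27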